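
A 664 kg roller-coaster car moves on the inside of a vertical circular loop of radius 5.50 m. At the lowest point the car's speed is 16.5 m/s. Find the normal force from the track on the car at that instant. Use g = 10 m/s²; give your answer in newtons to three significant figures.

At the lowest point, N points up (toward the centre) and the weight mg points down (away from the centre), so the net inward force is N − mg = mv²/r.
N = m(v²/r + g) = 664 × ((16.5)²/5.50 + 10.0) = 664 × (49.50 + 10.0) = 664 × 59.50 = 39510 N.

39500 N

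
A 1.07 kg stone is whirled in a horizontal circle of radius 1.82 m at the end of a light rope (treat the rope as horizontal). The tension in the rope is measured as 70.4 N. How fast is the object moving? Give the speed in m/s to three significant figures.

T = m v²/r ⇒ v = √(T r / m) = √(70.4 × 1.82 / 1.07) = √119.7 = 10.94 m/s.

10.9 m/s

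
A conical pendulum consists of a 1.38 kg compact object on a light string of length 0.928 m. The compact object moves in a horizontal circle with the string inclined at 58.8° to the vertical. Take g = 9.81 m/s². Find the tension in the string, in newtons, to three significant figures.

26.1 N

Vertically the bob has no acceleration, so T cosθ = mg.
T = mg/cosθ = 1.38 × 9.81 / cos 58.8° = 13.54/0.5180 = 26.13 N.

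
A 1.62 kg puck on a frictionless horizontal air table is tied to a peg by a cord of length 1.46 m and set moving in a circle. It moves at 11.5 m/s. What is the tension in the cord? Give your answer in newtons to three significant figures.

147 N

The tension is the only horizontal force, so it supplies the full centripetal force: T = m v²/r = 1.62 × (11.50)²/1.46 = 1.62 × 132.2/1.46 = 146.7 N.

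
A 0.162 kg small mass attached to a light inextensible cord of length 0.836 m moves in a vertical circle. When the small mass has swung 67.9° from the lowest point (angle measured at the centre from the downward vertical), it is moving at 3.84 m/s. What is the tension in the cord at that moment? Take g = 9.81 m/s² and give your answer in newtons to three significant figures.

Take the radial direction toward the centre of the circle as positive. The component of the weight along the string toward the centre is −mg cos φ (φ measured from the bottom), so Newton's second law along the string gives T − mg cos φ = m v²/r.
cos 67.9° = 0.3762, so T = m(v²/r + g cos φ) = 0.162 × ((3.84)²/0.836 + 9.81 × 0.3762) = 0.162 × (17.64 + (3.691)) = 0.162 × 21.33 = 3.455 N.

3.46 N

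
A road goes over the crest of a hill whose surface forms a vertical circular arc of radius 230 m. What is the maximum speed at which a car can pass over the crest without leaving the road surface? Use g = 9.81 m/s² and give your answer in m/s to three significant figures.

At the crest the centre of the circle is below the car, so the net downward (centripetal) force is mg − N = mv²/r.
The car leaves the road when N → 0, giving v_max = √(g r) = √(9.81 × 230) = 47.50 m/s.

47.5 m/s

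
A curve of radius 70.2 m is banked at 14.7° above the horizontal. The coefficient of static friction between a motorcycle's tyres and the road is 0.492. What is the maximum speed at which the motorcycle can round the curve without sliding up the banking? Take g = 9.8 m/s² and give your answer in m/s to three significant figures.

24.4 m/s

At the maximum speed, friction acts down the slope at its limiting value f = μN. Radially (horizontal, toward centre): N sinθ + μN cosθ = mv²/r. Vertically: N cosθ − μN sinθ = mg.
Dividing: v² = r g (sinθ + μcosθ)/(cosθ − μsinθ).
sinθ + μcosθ = 0.2538 + 0.492×0.9673 = 0.7297; cosθ − μsinθ = 0.9673 − 0.492×0.2538 = 0.8424.
v² = 70.2 × 9.8 × 0.7297/0.8424 = 595.9 m²/s², so v = 24.41 m/s.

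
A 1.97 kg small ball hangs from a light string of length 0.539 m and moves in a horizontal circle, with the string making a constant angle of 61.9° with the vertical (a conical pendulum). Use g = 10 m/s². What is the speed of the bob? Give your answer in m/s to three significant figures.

2.98 m/s

The radius of the circle is r = L sinθ = 0.539 × sin 61.9° = 0.4755 m.
Horizontally T sinθ = mv²/r and vertically T cosθ = mg, so tanθ = v²/(rg).
v = √(r g tanθ) = √(0.4755 × 10.0 × 1.873) = √8.905 = 2.984 m/s.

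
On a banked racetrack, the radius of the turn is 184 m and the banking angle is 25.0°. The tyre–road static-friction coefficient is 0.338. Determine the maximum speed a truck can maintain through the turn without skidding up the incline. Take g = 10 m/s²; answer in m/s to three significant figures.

41.9 m/s

At the maximum speed, friction acts down the slope at its limiting value f = μN. Radially (horizontal, toward centre): N sinθ + μN cosθ = mv²/r. Vertically: N cosθ − μN sinθ = mg.
Dividing: v² = r g (sinθ + μcosθ)/(cosθ − μsinθ).
sinθ + μcosθ = 0.4226 + 0.338×0.9063 = 0.7290; cosθ − μsinθ = 0.9063 − 0.338×0.4226 = 0.7635.
v² = 184 × 10.0 × 0.7290/0.7635 = 1757 m²/s², so v = 41.91 m/s.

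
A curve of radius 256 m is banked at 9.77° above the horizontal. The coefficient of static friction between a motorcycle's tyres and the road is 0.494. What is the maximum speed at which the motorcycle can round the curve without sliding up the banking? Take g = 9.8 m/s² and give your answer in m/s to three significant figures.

At the maximum speed, friction acts down the slope at its limiting value f = μN. Radially (horizontal, toward centre): N sinθ + μN cosθ = mv²/r. Vertically: N cosθ − μN sinθ = mg.
Dividing: v² = r g (sinθ + μcosθ)/(cosθ − μsinθ).
sinθ + μcosθ = 0.1697 + 0.494×0.9855 = 0.6565; cosθ − μsinθ = 0.9855 − 0.494×0.1697 = 0.9017.
v² = 256 × 9.8 × 0.6565/0.9017 = 1827 m²/s², so v = 42.74 m/s.

42.7 m/s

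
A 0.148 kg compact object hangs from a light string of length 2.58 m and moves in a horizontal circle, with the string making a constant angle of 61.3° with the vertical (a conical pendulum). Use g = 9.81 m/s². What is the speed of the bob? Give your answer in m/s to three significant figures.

The radius of the circle is r = L sinθ = 2.58 × sin 61.3° = 2.263 m.
Horizontally T sinθ = mv²/r and vertically T cosθ = mg, so tanθ = v²/(rg).
v = √(r g tanθ) = √(2.263 × 9.81 × 1.827) = √40.55 = 6.368 m/s.

6.37 m/s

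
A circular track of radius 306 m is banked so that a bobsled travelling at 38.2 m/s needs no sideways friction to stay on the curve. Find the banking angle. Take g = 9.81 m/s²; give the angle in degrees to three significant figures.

25.9°

For a frictionless banked turn: horizontally N sinθ = mv²/r and vertically N cosθ = mg.
Dividing: tanθ = v²/(r g) = (38.2)²/(306 × 9.81) = 1459/3002 = 0.4861.
θ = arctan(0.4861) = 25.92°.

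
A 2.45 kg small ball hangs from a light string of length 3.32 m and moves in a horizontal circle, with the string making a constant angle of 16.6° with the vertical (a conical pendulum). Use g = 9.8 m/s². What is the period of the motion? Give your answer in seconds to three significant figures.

r = L sinθ = 0.9485 m. From T sinθ = mω²r and T cosθ = mg: tanθ = ω²r/g, so ω² = g tanθ / r = g/(L cosθ).
ω = √(g/(L cosθ)) = √(9.8/(3.32 × 0.9583)) = √3.080 = 1.755 rad/s.
Period = 2π/ω = 3.580 s.

3.58 s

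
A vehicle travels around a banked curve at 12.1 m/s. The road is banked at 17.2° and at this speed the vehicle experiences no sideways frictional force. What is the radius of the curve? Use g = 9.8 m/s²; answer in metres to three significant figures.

48.3 m

Frictionless banking: tanθ = v²/(rg), so r = v²/(g tanθ).
r = (12.1)²/(9.8 × tan 17.2°) = 146.4/(9.8 × 0.3096) = 146.4/3.034 = 48.26 m.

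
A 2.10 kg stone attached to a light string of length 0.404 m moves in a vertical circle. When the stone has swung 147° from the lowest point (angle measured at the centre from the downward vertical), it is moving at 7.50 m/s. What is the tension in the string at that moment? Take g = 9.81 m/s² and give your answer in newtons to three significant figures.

Take the radial direction toward the centre of the circle as positive. The component of the weight along the string toward the centre is −mg cos φ (φ measured from the bottom), so Newton's second law along the string gives T − mg cos φ = m v²/r.
cos 147° = -0.8387, so T = m(v²/r + g cos φ) = 2.10 × ((7.50)²/0.404 + 9.81 × -0.8387) = 2.10 × (139.2 + (-8.227)) = 2.10 × 131.0 = 275.1 N.

275 N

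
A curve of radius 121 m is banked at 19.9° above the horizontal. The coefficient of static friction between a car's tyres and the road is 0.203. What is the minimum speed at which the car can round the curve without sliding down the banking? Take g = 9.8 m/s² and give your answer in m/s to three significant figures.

13.3 m/s

At the minimum speed, friction acts up the slope at its limiting value f = μN. Radially (horizontal, toward centre): N sinθ − μN cosθ = mv²/r. Vertically: N cosθ + μN sinθ = mg.
Dividing: v² = r g (sinθ − μcosθ)/(cosθ + μsinθ).
sinθ − μcosθ = 0.3404 − 0.203×0.9403 = 0.1495; cosθ + μsinθ = 0.9403 + 0.203×0.3404 = 1.009.
v² = 121 × 9.8 × 0.1495/1.009 = 175.6 m²/s², so v = 13.25 m/s.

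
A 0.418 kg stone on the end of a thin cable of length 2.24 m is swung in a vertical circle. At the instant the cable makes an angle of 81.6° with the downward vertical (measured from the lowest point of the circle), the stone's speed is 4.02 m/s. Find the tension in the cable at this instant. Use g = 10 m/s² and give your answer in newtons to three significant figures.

Take the radial direction toward the centre of the circle as positive. The component of the weight along the string toward the centre is −mg cos φ (φ measured from the bottom), so Newton's second law along the string gives T − mg cos φ = m v²/r.
cos 81.6° = 0.1461, so T = m(v²/r + g cos φ) = 0.418 × ((4.02)²/2.24 + 10.0 × 0.1461) = 0.418 × (7.214 + (1.461)) = 0.418 × 8.675 = 3.626 N.

3.63 N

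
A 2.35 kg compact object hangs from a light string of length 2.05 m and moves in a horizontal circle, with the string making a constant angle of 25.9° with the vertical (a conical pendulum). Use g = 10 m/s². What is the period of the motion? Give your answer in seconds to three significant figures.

2.70 s

r = L sinθ = 0.8954 m. From T sinθ = mω²r and T cosθ = mg: tanθ = ω²r/g, so ω² = g tanθ / r = g/(L cosθ).
ω = √(g/(L cosθ)) = √(10.0/(2.05 × 0.8996)) = √5.423 = 2.329 rad/s.
Period = 2π/ω = 2.698 s.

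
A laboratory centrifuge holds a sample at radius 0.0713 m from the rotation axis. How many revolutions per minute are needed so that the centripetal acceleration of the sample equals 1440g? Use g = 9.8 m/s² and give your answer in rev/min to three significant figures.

Require ω²r = 1440g, so ω = √(1440 × 9.8/0.0713) = 444.9 rad/s.
In rev/min: ω × 60/(2π) = 444.9 × 60/(2π) = 4248 rev/min.

4250 rev/min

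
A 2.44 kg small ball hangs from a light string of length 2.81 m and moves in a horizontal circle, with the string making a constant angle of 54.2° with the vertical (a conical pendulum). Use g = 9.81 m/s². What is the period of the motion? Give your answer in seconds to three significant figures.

2.57 s

r = L sinθ = 2.279 m. From T sinθ = mω²r and T cosθ = mg: tanθ = ω²r/g, so ω² = g tanθ / r = g/(L cosθ).
ω = √(g/(L cosθ)) = √(9.81/(2.81 × 0.5850)) = √5.968 = 2.443 rad/s.
Period = 2π/ω = 2.572 s.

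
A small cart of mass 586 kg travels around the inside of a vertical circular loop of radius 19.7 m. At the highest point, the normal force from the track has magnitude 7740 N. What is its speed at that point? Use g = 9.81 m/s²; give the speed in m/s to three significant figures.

At the top, N + mg = mv²/r, so v = √(r(N/m + g)) = √(19.7 × (7740/586 + 9.81)) = √(19.7 × 23.02) = √453.5 = 21.29 m/s.

21.3 m/s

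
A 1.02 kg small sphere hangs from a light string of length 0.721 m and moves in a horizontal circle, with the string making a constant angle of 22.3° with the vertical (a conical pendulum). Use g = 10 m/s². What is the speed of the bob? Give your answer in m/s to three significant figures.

1.06 m/s

The radius of the circle is r = L sinθ = 0.721 × sin 22.3° = 0.2736 m.
Horizontally T sinθ = mv²/r and vertically T cosθ = mg, so tanθ = v²/(rg).
v = √(r g tanθ) = √(0.2736 × 10.0 × 0.4101) = √1.122 = 1.059 m/s.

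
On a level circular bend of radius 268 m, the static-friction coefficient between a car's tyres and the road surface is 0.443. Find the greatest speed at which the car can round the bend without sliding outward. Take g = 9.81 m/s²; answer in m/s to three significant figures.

34.1 m/s

On a flat curve, static friction is the only horizontal force, so it must supply the full centripetal force: μ_s m g = m v²/r.
Mass cancels: v_max = √(μ_s g r) = √(0.443 × 9.81 × 268) = √1165 = 34.13 m/s.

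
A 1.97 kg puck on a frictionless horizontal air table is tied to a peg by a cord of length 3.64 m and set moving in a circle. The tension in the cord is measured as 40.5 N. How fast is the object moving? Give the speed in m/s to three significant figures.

T = m v²/r ⇒ v = √(T r / m) = √(40.5 × 3.64 / 1.97) = √74.83 = 8.651 m/s.

8.65 m/s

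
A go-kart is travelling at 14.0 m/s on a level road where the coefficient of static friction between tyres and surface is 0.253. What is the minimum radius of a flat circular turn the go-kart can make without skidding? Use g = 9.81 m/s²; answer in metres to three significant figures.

At the limit, μ_s m g = m v²/r, so r_min = v²/(μ_s g) = (14.0)²/(0.253 × 9.81) = 196.0/2.482 = 78.97 m.

79.0 m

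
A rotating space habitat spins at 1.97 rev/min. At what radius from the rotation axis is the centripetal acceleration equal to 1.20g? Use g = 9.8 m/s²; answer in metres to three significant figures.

276 m

ω = 1.97 rev/min × 2π/60 = 0.2063 rad/s.
a_c = ω²r = 1.20g ⇒ r = 1.20 × 9.8 / (0.2063)² = 11.76/0.04256 = 276.3 m.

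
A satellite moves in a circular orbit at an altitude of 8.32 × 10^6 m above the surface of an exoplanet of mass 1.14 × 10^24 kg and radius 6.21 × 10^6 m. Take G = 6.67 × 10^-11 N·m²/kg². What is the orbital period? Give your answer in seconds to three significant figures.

r = R + h = 6.21 × 10^6 + 8.32 × 10^6 = 1.453 × 10^7 m. Gravity provides the centripetal force: G M m / r² = m v² / r ⇒ v = √(GM/r) = 2288 m/s.
T = 2πr/v = 2π × 1.453 × 10^7 / 2288 = 39910 s.

39900 s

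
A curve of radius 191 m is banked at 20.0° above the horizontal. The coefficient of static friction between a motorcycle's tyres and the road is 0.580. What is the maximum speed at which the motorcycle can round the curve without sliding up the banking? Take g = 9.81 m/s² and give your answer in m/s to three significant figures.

At the maximum speed, friction acts down the slope at its limiting value f = μN. Radially (horizontal, toward centre): N sinθ + μN cosθ = mv²/r. Vertically: N cosθ − μN sinθ = mg.
Dividing: v² = r g (sinθ + μcosθ)/(cosθ − μsinθ).
sinθ + μcosθ = 0.3420 + 0.580×0.9397 = 0.8870; cosθ − μsinθ = 0.9397 − 0.580×0.3420 = 0.7413.
v² = 191 × 9.81 × 0.8870/0.7413 = 2242 m²/s², so v = 47.35 m/s.

47.4 m/s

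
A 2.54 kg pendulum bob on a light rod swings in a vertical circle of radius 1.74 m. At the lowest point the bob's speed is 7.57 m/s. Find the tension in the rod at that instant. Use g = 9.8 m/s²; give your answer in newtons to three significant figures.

At the lowest point, T points up (toward the centre) and the weight mg points down (away from the centre), so the net inward force is T − mg = mv²/r.
T = m(v²/r + g) = 2.54 × ((7.57)²/1.74 + 9.8) = 2.54 × (32.93 + 9.8) = 2.54 × 42.73 = 108.5 N.

109 N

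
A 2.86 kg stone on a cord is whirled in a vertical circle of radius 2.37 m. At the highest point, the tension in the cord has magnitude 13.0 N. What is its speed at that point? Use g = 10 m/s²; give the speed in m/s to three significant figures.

At the top, T + mg = mv²/r, so v = √(r(T/m + g)) = √(2.37 × (13.0/2.86 + 10.0)) = √(2.37 × 14.55) = √34.47 = 5.871 m/s.

5.87 m/s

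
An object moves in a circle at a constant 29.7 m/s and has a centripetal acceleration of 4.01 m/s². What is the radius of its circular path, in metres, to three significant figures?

a_c = v²/r ⇒ r = v²/a_c = (29.7)²/4.01 = 882.1/4.01 = 220.0 m.

220 m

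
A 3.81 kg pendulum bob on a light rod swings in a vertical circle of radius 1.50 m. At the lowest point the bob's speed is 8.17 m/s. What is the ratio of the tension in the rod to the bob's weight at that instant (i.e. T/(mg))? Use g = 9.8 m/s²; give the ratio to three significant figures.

At the bottom, T − mg = mv²/r, so T = m(v²/r + g) and T/(mg) = v²/(rg) + 1 = (8.17)²/(1.50 × 9.8) + 1 = 4.541 + 1 = 5.541.

5.54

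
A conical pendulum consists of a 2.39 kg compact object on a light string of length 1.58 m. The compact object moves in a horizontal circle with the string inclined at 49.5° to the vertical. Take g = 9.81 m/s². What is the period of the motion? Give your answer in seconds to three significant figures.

2.03 s

r = L sinθ = 1.201 m. From T sinθ = mω²r and T cosθ = mg: tanθ = ω²r/g, so ω² = g tanθ / r = g/(L cosθ).
ω = √(g/(L cosθ)) = √(9.81/(1.58 × 0.6494)) = √9.560 = 3.092 rad/s.
Period = 2π/ω = 2.032 s.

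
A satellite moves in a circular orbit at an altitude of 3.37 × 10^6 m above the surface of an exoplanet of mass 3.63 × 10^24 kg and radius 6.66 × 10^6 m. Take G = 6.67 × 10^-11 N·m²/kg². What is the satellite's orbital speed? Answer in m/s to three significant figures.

4910 m/s

Orbital radius r = R + h = 6.66 × 10^6 + 3.37 × 10^6 = 1.003 × 10^7 m.
Gravity supplies the centripetal force: G M m / r² = m v² / r, so v = √(GM/r).
v = √(6.67 × 10^-11 × 3.63 × 10^24 / 1.003 × 10^7) = √(2.414 × 10^7) = 4913 m/s.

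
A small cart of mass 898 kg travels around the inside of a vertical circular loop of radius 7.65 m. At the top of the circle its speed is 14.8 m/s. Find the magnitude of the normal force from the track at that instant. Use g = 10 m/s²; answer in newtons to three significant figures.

16700 N

At the top, both N and the weight mg point inward (toward the centre), so N + mg = mv²/r.
N = m(v²/r − g) = 898 × ((14.8)²/7.65 − 10.0) = 898 × (28.63 − 10.0) = 898 × 18.63 = 16730 N.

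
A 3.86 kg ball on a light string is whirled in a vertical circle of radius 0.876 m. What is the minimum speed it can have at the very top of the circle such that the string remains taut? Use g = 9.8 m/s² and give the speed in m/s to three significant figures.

2.93 m/s

At the top, both weight mg and T point toward the centre: T + mg = mv²/r.
At minimum speed T → 0, so mg = mv_min²/r ⇒ v_min = √(g r) = √(9.8 × 0.876) = 2.930 m/s.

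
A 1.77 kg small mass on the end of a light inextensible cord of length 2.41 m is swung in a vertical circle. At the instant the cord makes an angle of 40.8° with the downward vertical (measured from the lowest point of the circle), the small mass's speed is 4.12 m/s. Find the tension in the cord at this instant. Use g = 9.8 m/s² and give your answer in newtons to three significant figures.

25.6 N

Take the radial direction toward the centre of the circle as positive. The component of the weight along the string toward the centre is −mg cos φ (φ measured from the bottom), so Newton's second law along the string gives T − mg cos φ = m v²/r.
cos 40.8° = 0.7570, so T = m(v²/r + g cos φ) = 1.77 × ((4.12)²/2.41 + 9.8 × 0.7570) = 1.77 × (7.043 + (7.419)) = 1.77 × 14.46 = 25.60 N.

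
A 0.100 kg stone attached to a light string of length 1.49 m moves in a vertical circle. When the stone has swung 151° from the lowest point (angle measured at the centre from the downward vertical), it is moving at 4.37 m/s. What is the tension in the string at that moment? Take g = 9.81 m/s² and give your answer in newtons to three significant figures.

0.424 N

Take the radial direction toward the centre of the circle as positive. The component of the weight along the string toward the centre is −mg cos φ (φ measured from the bottom), so Newton's second law along the string gives T − mg cos φ = m v²/r.
cos 151° = -0.8746, so T = m(v²/r + g cos φ) = 0.100 × ((4.37)²/1.49 + 9.81 × -0.8746) = 0.100 × (12.82 + (-8.580)) = 0.100 × 4.237 = 0.4237 N.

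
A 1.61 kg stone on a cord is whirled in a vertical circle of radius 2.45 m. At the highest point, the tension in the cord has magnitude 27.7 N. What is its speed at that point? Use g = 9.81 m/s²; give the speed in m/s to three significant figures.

At the top, T + mg = mv²/r, so v = √(r(T/m + g)) = √(2.45 × (27.7/1.61 + 9.81)) = √(2.45 × 27.01) = √66.19 = 8.136 m/s.

8.14 m/s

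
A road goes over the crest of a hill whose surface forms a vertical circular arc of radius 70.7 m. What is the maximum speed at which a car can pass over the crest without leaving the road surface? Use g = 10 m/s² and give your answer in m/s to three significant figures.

At the crest the centre of the circle is below the car, so the net downward (centripetal) force is mg − N = mv²/r.
The car leaves the road when N → 0, giving v_max = √(g r) = √(10.0 × 70.7) = 26.59 m/s.

26.6 m/s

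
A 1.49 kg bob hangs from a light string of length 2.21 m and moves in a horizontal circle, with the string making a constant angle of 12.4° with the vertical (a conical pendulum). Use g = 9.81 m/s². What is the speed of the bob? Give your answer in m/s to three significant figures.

The radius of the circle is r = L sinθ = 2.21 × sin 12.4° = 0.4746 m.
Horizontally T sinθ = mv²/r and vertically T cosθ = mg, so tanθ = v²/(rg).
v = √(r g tanθ) = √(0.4746 × 9.81 × 0.2199) = √1.024 = 1.012 m/s.

1.01 m/s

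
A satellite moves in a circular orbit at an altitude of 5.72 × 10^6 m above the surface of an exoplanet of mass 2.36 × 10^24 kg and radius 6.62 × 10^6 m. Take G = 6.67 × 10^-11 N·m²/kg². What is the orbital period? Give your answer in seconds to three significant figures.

r = R + h = 6.62 × 10^6 + 5.72 × 10^6 = 1.234 × 10^7 m. Gravity provides the centripetal force: G M m / r² = m v² / r ⇒ v = √(GM/r) = 3572 m/s.
T = 2πr/v = 2π × 1.234 × 10^7 / 3572 = 21710 s.

21700 s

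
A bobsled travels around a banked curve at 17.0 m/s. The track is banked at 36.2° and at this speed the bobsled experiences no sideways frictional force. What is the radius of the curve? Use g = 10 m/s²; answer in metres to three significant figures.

Frictionless banking: tanθ = v²/(rg), so r = v²/(g tanθ).
r = (17.0)²/(10.0 × tan 36.2°) = 289.0/(10.0 × 0.7319) = 289.0/7.319 = 39.49 m.

39.5 m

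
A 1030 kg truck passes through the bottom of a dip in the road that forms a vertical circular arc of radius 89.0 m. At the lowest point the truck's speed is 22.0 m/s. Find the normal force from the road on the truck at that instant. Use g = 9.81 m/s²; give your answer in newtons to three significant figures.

15700 N

At the lowest point, N points up (toward the centre) and the weight mg points down (away from the centre), so the net inward force is N − mg = mv²/r.
N = m(v²/r + g) = 1030 × ((22.0)²/89.0 + 9.81) = 1030 × (5.438 + 9.81) = 1030 × 15.25 = 15710 N.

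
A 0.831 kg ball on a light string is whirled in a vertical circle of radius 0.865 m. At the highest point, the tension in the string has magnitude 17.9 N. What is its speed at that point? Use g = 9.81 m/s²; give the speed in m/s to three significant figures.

5.21 m/s

At the top, T + mg = mv²/r, so v = √(r(T/m + g)) = √(0.865 × (17.9/0.831 + 9.81)) = √(0.865 × 31.35) = √27.12 = 5.207 m/s.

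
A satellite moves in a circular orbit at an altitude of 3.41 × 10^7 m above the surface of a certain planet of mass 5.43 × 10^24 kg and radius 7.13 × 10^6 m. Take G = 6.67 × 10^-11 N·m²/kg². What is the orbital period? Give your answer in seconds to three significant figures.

87400 s

r = R + h = 7.13 × 10^6 + 3.41 × 10^7 = 4.123 × 10^7 m. Gravity provides the centripetal force: G M m / r² = m v² / r ⇒ v = √(GM/r) = 2964 m/s.
T = 2πr/v = 2π × 4.123 × 10^7 / 2964 = 87410 s.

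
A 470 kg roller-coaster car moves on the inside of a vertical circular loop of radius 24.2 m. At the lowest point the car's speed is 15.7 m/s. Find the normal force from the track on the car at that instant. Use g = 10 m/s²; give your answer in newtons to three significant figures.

At the lowest point, N points up (toward the centre) and the weight mg points down (away from the centre), so the net inward force is N − mg = mv²/r.
N = m(v²/r + g) = 470 × ((15.7)²/24.2 + 10.0) = 470 × (10.19 + 10.0) = 470 × 20.19 = 9487 N.

9490 N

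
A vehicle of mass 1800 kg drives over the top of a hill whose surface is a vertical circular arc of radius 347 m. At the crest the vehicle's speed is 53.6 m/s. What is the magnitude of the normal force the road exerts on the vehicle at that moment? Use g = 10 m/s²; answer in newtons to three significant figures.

At the crest the centripetal acceleration points downward (toward the centre of the arc), so mg − N = mv²/r.
N = m(g − v²/r) = 1800 × (10.0 − (53.6)²/347) = 1800 × (10.0 − 8.279) = 1800 × 1.721 = 3097 N.

3100 N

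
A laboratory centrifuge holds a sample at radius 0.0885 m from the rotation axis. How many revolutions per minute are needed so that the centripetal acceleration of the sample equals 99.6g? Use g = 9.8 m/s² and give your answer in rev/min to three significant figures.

1000 rev/min

Require ω²r = 99.6g, so ω = √(99.6 × 9.8/0.0885) = 105.0 rad/s.
In rev/min: ω × 60/(2π) = 105.0 × 60/(2π) = 1003 rev/min.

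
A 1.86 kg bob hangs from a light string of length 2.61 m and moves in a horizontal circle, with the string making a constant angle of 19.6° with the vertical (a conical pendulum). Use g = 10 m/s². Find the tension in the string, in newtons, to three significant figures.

Vertically the bob has no acceleration, so T cosθ = mg.
T = mg/cosθ = 1.86 × 10.0 / cos 19.6° = 18.60/0.9421 = 19.74 N.

19.7 N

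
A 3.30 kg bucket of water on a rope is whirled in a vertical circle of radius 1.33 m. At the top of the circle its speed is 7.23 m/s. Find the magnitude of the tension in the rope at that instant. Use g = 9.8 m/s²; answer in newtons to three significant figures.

At the top, both T and the weight mg point inward (toward the centre), so T + mg = mv²/r.
T = m(v²/r − g) = 3.30 × ((7.23)²/1.33 − 9.8) = 3.30 × (39.30 − 9.8) = 3.30 × 29.50 = 97.36 N.

97.4 N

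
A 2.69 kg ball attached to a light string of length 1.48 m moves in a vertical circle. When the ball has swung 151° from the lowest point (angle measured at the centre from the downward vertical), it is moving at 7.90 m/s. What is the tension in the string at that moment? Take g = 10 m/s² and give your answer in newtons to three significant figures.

Take the radial direction toward the centre of the circle as positive. The component of the weight along the string toward the centre is −mg cos φ (φ measured from the bottom), so Newton's second law along the string gives T − mg cos φ = m v²/r.
cos 151° = -0.8746, so T = m(v²/r + g cos φ) = 2.69 × ((7.90)²/1.48 + 10.0 × -0.8746) = 2.69 × (42.17 + (-8.746)) = 2.69 × 33.42 = 89.91 N.

89.9 N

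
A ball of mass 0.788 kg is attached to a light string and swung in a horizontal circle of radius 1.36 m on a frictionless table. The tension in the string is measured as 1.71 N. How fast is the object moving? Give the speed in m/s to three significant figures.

1.72 m/s

T = m v²/r ⇒ v = √(T r / m) = √(1.71 × 1.36 / 0.788) = √2.951 = 1.718 m/s.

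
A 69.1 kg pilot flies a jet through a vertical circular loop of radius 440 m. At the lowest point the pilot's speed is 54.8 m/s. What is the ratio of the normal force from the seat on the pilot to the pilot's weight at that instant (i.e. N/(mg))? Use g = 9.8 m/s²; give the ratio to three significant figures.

1.70

At the bottom, N − mg = mv²/r, so N = m(v²/r + g) and N/(mg) = v²/(rg) + 1 = (54.8)²/(440 × 9.8) + 1 = 0.6964 + 1 = 1.696.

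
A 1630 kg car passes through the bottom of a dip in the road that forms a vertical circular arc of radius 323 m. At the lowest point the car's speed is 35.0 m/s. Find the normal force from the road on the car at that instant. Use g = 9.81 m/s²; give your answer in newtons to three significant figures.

22200 N

At the lowest point, N points up (toward the centre) and the weight mg points down (away from the centre), so the net inward force is N − mg = mv²/r.
N = m(v²/r + g) = 1630 × ((35.0)²/323 + 9.81) = 1630 × (3.793 + 9.81) = 1630 × 13.60 = 22170 N.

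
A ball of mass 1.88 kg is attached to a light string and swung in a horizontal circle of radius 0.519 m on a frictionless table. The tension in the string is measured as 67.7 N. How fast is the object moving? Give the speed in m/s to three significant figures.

4.32 m/s

T = m v²/r ⇒ v = √(T r / m) = √(67.7 × 0.519 / 1.88) = √18.69 = 4.323 m/s.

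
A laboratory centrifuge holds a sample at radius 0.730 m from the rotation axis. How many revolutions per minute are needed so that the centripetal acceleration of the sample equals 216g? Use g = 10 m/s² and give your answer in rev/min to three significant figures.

Require ω²r = 216g, so ω = √(216 × 10.0/0.730) = 54.40 rad/s.
In rev/min: ω × 60/(2π) = 54.40 × 60/(2π) = 519.4 rev/min.

519 rev/min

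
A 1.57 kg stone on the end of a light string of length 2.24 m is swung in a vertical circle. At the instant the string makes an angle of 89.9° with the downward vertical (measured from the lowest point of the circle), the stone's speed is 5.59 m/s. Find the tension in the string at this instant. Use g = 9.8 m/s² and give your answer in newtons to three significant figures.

21.9 N

Take the radial direction toward the centre of the circle as positive. The component of the weight along the string toward the centre is −mg cos φ (φ measured from the bottom), so Newton's second law along the string gives T − mg cos φ = m v²/r.
cos 89.9° = 0.001745, so T = m(v²/r + g cos φ) = 1.57 × ((5.59)²/2.24 + 9.8 × 0.001745) = 1.57 × (13.95 + (0.01710)) = 1.57 × 13.97 = 21.93 N.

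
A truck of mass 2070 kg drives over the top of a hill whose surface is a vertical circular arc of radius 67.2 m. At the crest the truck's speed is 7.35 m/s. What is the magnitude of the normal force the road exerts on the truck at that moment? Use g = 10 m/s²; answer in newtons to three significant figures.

At the crest the centripetal acceleration points downward (toward the centre of the arc), so mg − N = mv²/r.
N = m(g − v²/r) = 2070 × (10.0 − (7.35)²/67.2) = 2070 × (10.0 − 0.8039) = 2070 × 9.196 = 19040 N.

19000 N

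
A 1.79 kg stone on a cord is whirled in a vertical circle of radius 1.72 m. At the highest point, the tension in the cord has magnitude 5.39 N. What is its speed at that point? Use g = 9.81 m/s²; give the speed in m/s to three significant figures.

4.70 m/s

At the top, T + mg = mv²/r, so v = √(r(T/m + g)) = √(1.72 × (5.39/1.79 + 9.81)) = √(1.72 × 12.82) = √22.05 = 4.696 m/s.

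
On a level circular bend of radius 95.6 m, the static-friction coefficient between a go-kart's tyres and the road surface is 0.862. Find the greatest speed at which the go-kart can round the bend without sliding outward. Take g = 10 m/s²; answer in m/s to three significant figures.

Friction provides the centripetal force on a flat curve. At maximum speed it is at its limiting value: μ_s m g = m v²/r.
Mass cancels: v_max = √(μ_s g r) = √(0.862 × 10.0 × 95.6) = √824.1 = 28.71 m/s.

28.7 m/s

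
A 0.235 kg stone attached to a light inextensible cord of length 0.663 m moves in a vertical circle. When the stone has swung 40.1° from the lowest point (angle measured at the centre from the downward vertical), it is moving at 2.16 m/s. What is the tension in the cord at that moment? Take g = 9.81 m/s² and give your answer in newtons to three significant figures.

3.42 N

Take the radial direction toward the centre of the circle as positive. The component of the weight along the string toward the centre is −mg cos φ (φ measured from the bottom), so Newton's second law along the string gives T − mg cos φ = m v²/r.
cos 40.1° = 0.7649, so T = m(v²/r + g cos φ) = 0.235 × ((2.16)²/0.663 + 9.81 × 0.7649) = 0.235 × (7.037 + (7.504)) = 0.235 × 14.54 = 3.417 N.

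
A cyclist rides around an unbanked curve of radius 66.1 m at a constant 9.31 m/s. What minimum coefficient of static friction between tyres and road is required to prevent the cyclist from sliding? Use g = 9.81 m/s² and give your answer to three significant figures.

0.134

Friction provides the centripetal force: μ_s m g = m v²/r, so μ_s = v²/(g r) = (9.310)²/(9.81 × 66.1) = 86.68/648.4 = 0.1337.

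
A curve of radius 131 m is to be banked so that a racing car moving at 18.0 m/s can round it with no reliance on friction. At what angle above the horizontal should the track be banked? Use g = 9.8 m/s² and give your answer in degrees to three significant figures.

For a frictionless banked turn: horizontally N sinθ = mv²/r and vertically N cosθ = mg.
Dividing: tanθ = v²/(r g) = (18.0)²/(131 × 9.8) = 324.0/1284 = 0.2524.
θ = arctan(0.2524) = 14.16°.

14.2°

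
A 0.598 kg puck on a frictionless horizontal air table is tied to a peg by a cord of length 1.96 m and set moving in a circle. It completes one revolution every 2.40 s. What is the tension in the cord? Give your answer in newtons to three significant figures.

8.03 N

v = 2πr/T = 2π × 1.96/2.40 = 5.131 m/s.
The tension is the only horizontal force, so it supplies the full centripetal force: T = m v²/r = 0.598 × (5.131)²/1.96 = 0.598 × 26.33/1.96 = 8.033 N.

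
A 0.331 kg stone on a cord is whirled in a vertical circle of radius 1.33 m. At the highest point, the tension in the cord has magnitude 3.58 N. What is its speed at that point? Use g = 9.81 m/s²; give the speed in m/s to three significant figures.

5.24 m/s

At the top, T + mg = mv²/r, so v = √(r(T/m + g)) = √(1.33 × (3.58/0.331 + 9.81)) = √(1.33 × 20.63) = √27.43 = 5.238 m/s.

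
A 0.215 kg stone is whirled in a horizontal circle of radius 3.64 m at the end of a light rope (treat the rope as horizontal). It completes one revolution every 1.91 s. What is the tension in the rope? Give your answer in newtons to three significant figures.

8.47 N

v = 2πr/T = 2π × 3.64/1.91 = 11.97 m/s.
The tension is the only horizontal force, so it supplies the full centripetal force: T = m v²/r = 0.215 × (11.97)²/3.64 = 0.215 × 143.4/3.64 = 8.469 N.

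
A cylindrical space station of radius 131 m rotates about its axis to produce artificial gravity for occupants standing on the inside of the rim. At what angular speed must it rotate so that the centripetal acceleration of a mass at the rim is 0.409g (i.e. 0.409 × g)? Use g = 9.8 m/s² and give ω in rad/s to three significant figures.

0.175 rad/s

Centripetal acceleration a_c = ω²r. Setting ω²r = 0.409g:
ω = √(0.409g / r) = √(0.409 × 9.8 / 131) = √0.03060 = 0.1749 rad/s.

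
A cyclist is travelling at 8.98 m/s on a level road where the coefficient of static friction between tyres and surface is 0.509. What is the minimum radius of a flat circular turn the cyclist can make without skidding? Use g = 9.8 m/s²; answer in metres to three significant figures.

At the limit, μ_s m g = m v²/r, so r_min = v²/(μ_s g) = (8.98)²/(0.509 × 9.8) = 80.64/4.988 = 16.17 m.

16.2 m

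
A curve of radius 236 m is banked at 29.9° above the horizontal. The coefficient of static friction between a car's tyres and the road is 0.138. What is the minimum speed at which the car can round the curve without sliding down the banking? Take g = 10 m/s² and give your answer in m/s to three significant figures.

30.9 m/s

At the minimum speed, friction acts up the slope at its limiting value f = μN. Radially (horizontal, toward centre): N sinθ − μN cosθ = mv²/r. Vertically: N cosθ + μN sinθ = mg.
Dividing: v² = r g (sinθ − μcosθ)/(cosθ + μsinθ).
sinθ − μcosθ = 0.4985 − 0.138×0.8669 = 0.3789; cosθ + μsinθ = 0.8669 + 0.138×0.4985 = 0.9357.
v² = 236 × 10.0 × 0.3789/0.9357 = 955.6 m²/s², so v = 30.91 m/s.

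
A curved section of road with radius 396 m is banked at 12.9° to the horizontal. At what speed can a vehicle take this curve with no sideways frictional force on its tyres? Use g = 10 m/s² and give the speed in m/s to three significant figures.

On a frictionless banked curve, N sinθ = mv²/r and N cosθ = mg, so tanθ = v²/(rg).
v = √(r g tanθ) = √(396 × 10.0 × tan 12.9°) = √(396 × 10.0 × 0.2290) = √907.0 = 30.12 m/s.

30.1 m/s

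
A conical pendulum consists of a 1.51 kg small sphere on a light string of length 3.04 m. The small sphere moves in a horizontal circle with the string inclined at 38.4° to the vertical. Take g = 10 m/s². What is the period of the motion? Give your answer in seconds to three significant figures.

r = L sinθ = 1.888 m. From T sinθ = mω²r and T cosθ = mg: tanθ = ω²r/g, so ω² = g tanθ / r = g/(L cosθ).
ω = √(g/(L cosθ)) = √(10.0/(3.04 × 0.7837)) = √4.197 = 2.049 rad/s.
Period = 2π/ω = 3.067 s.

3.07 s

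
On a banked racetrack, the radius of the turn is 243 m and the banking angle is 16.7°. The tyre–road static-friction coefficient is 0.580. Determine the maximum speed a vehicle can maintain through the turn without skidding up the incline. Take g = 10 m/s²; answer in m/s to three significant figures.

50.9 m/s

At the maximum speed, friction acts down the slope at its limiting value f = μN. Radially (horizontal, toward centre): N sinθ + μN cosθ = mv²/r. Vertically: N cosθ − μN sinθ = mg.
Dividing: v² = r g (sinθ + μcosθ)/(cosθ − μsinθ).
sinθ + μcosθ = 0.2874 + 0.580×0.9578 = 0.8429; cosθ − μsinθ = 0.9578 − 0.580×0.2874 = 0.7912.
v² = 243 × 10.0 × 0.8429/0.7912 = 2589 m²/s², so v = 50.88 m/s.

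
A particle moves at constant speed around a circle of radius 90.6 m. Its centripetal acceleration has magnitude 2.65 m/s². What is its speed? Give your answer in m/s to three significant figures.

a_c = v²/r ⇒ v = √(a_c · r) = √(2.65 × 90.6) = √240.1 = 15.49 m/s.

15.5 m/s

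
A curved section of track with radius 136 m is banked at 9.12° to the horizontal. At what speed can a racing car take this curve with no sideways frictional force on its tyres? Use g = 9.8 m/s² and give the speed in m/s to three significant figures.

On a frictionless banked curve, N sinθ = mv²/r and N cosθ = mg, so tanθ = v²/(rg).
v = √(r g tanθ) = √(136 × 9.8 × tan 9.12°) = √(136 × 9.8 × 0.1605) = √214.0 = 14.63 m/s.

14.6 m/s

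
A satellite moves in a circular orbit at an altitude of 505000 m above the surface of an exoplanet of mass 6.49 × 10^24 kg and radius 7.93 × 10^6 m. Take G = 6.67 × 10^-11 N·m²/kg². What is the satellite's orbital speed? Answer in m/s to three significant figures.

7160 m/s

Orbital radius r = R + h = 7.93 × 10^6 + 505000 = 8.435 × 10^6 m.
Gravity supplies the centripetal force: G M m / r² = m v² / r, so v = √(GM/r).
v = √(6.67 × 10^-11 × 6.49 × 10^24 / 8.435 × 10^6) = √(5.132 × 10^7) = 7164 m/s.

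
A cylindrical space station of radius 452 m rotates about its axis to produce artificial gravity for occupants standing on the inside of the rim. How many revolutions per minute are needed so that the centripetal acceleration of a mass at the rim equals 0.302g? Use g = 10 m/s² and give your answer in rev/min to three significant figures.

Require ω²r = 0.302g, so ω = √(0.302 × 10.0/452) = 0.08174 rad/s.
In rev/min: ω × 60/(2π) = 0.08174 × 60/(2π) = 0.7806 rev/min.

0.781 rev/min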